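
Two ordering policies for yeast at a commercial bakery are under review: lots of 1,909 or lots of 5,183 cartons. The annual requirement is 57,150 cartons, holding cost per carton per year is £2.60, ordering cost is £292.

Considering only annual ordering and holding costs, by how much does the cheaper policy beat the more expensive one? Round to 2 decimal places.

Annual cost at Q: ordering D·S/Q plus holding Q·H/2.
TC(1,909) = (57,150/1,909)×292 + (1,909/2)×2.6 = £11,223.34
TC(5,183) = (57,150/5,183)×292 + (5,183/2)×2.6 = £9,957.62
Cheaper: Q = 5,183.  Difference = £1,265.73

£1,265.73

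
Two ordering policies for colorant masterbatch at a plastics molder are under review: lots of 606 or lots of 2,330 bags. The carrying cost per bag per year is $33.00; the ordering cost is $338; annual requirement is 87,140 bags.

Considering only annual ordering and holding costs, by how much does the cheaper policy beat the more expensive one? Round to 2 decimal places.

For each Q, cost = (D/Q)·S + (Q/2)·H.
TC(606) = (87,140/606)×338 + (606/2)×33 = $58,601.84
TC(2,330) = (87,140/2,330)×338 + (2,330/2)×33 = $51,085.91
|ΔTC| = |$58,601.84 − $51,085.91| = $7,515.93

$7,515.93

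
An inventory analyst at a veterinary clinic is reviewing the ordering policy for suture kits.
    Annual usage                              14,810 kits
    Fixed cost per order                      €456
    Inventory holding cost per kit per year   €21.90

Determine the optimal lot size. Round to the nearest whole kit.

2DS/H = 2·14,810·456/21.9 = 616,745.21
EOQ = √616,745.21 ≈ 785.33

785 kits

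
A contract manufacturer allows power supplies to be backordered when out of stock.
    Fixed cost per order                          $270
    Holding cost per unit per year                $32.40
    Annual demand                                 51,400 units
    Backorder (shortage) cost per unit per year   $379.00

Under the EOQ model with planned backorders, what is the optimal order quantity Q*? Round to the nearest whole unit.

964 units

Basic EOQ = √(2·51,400·270/32.4) = 925.563
Backorder adjustment √((H+b)/b) = √((32.4+379)/379) = 1.0419
Q* = 925.563 × 1.0419 ≈ 964.31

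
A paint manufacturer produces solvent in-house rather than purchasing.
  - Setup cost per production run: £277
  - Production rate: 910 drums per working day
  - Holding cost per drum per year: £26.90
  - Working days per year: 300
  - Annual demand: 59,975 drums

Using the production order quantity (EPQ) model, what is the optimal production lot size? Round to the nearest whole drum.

1,258 drums

Daily demand d = 59,975/300 = 199.917; p = 910; 1 − d/p = 0.78031
EPQ = √(2DS / (H(1 − d/p)))
    = √(2 × 59,975 × 277 / (26.9 × 0.78031)) ≈ 1,258.14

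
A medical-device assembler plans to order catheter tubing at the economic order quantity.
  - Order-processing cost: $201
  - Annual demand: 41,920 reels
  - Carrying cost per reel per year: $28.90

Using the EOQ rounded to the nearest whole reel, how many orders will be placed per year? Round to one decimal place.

54.9 orders per year

2DS/H = 2·41,920·201/28.9 = 583,108.65
EOQ = √583,108.65 ≈ 763.62 → Q = 764
N = D/Q = 41,920/764 ≈ 54.869 orders/yr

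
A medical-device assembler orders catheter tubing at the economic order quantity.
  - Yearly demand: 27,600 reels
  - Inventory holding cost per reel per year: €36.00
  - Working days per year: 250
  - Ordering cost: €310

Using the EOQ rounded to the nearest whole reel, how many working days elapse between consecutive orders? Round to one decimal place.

Q* = √(2·D·S / H) = √(2·27,600·310 / 36) = √475,333.3 ≈ 689.44 → Q = 689 reels
Cycle time = (working days × Q)/D = (250 × 689) / 27,600 = 6.241 days

6.2 days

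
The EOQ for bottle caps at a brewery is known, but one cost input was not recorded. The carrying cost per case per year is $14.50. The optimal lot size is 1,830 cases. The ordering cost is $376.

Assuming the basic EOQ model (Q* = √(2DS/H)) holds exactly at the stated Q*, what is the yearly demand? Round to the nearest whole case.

64,573 cases per year

Since Q* = (2DS/H)^½, squaring gives Q*²·H = 2DS.
D = Q²H / (2S) = 1,830² × 14.5 / (2 × 376) = 64,573.20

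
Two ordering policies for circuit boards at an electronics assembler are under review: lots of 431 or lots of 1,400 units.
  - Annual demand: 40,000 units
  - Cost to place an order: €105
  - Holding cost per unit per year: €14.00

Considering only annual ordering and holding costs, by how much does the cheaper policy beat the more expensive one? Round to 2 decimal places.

Annual cost at Q: ordering D·S/Q plus holding Q·H/2.
TC(431) = (40,000/431)×105 + (431/2)×14 = €12,761.78
TC(1,400) = (40,000/1,400)×105 + (1,400/2)×14 = €12,800.00
|ΔTC| = |€12,761.78 − €12,800.00| = €38.22

€38.22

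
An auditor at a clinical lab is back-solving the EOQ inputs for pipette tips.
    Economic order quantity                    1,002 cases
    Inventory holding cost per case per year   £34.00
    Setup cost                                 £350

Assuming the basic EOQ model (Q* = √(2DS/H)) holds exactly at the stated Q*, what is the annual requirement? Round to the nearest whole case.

48,766 cases per year

Since Q* = (2DS/H)^½, squaring gives Q*²·H = 2DS.
D = Q²H / (2S) = 1,002² × 34 / (2 × 350) = 48,765.91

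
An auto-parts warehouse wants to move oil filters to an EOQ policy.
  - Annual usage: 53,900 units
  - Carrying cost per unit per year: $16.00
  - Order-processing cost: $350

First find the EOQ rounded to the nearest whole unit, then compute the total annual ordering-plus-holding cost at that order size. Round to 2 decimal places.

EOQ = √(2DS/H) = √(2 × 53,900 × 350 / 16)
    = √(2,358,125.00) ≈ 1,535.62 → Q = 1,536 units
Orders/yr = 53,900/1,536 = 35.091; ordering cost = 35.091 × $350 = $12,281.90
Average inventory = 1,536/2 = 768; holding cost = 768 × $16 = $12,288.00
Total = $12,281.90 + $12,288.00 = $24,569.90

$24,569.90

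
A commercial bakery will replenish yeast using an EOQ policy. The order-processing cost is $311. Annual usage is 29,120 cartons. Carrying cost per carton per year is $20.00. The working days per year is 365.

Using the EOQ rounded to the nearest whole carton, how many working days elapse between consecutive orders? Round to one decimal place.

11.9 days

Q* = √(2·D·S / H) = √(2·29,120·311 / 20) = √905,632.0 ≈ 951.65 → Q = 952 cartons
T = Q/D × 365 days = 952/29,120 × 365 = 11.933 days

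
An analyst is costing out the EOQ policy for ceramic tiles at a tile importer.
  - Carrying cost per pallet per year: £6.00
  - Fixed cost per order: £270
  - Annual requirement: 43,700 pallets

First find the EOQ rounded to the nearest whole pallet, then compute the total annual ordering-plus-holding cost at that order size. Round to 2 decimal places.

EOQ = √(2DS/H) = √(2 × 43,700 × 270 / 6)
    = √(3,933,000.00) ≈ 1,983.18 → Q = 1,983 pallets
Annual ordering cost = (D/Q)·S = (43,700/1,983) × 270 = £5,950.08
Annual holding cost  = (Q/2)·H = (1,983/2) × 6 = £5,949.00
Total = £5,950.08 + £5,949.00 = £11,899.08

£11,899.08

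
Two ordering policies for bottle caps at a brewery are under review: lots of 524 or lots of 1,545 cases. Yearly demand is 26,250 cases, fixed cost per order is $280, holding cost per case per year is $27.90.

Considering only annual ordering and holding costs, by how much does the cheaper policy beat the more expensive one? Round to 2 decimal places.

Annual cost at Q: ordering D·S/Q plus holding Q·H/2.
TC(524) = (26,250/524)×280 + (524/2)×27.9 = $21,336.52
TC(1,545) = (26,250/1,545)×280 + (1,545/2)×27.9 = $26,310.03
Cheaper: Q = 524.  Difference = $4,973.51

$4,973.51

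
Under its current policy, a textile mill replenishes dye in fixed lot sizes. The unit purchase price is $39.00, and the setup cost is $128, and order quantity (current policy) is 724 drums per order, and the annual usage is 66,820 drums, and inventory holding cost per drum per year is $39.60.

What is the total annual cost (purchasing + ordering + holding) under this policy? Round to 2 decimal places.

$2,632,128.68

Ordering: D/Q × S = 66,820/724 × $128 = $11,813.48
Holding:  Q/2 × H = 724/2 × $39.6 = $14,335.20
Purchase cost = D·C = 66,820 × 39 = $2,605,980.00
Total = $11,813.48 + $14,335.20 + $2,605,980.00 = $2,632,128.68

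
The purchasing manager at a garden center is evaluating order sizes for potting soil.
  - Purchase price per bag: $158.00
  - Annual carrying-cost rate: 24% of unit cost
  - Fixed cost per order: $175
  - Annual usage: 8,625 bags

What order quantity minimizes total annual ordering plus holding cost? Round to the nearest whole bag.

H = i·C = 0.24 × $158 = $37.9200 per bag-year
EOQ = √(2DS/H) = √(2 × 8,625 × 175 / 37.92)
    = √(79,608.39) ≈ 282.15

282 bags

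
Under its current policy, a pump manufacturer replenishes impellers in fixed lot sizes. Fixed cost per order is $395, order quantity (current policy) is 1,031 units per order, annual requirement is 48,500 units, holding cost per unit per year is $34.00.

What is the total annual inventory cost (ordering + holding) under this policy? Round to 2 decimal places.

Orders/yr = 48,500/1,031 = 47.042; ordering cost = 47.042 × $395 = $18,581.47
Average inventory = 1,031/2 = 515.5; holding cost = 515.5 × $34 = $17,527.00
Total = $18,581.47 + $17,527.00 = $36,108.47

$36,108.47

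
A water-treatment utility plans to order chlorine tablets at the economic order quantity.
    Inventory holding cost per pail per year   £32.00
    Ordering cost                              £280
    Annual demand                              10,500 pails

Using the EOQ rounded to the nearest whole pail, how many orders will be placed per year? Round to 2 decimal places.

Q* = √(2·D·S / H) = √(2·10,500·280 / 32) = √183,750.0 ≈ 428.66 → Q = 429
Orders per year = D/Q = 10,500 / 429 = 24.476

24.48 orders per year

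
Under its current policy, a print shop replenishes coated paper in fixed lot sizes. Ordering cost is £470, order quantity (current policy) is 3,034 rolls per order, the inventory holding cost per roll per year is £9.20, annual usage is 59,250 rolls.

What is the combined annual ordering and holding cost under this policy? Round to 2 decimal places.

Annual ordering cost = (D/Q)·S = (59,250/3,034) × 470 = £9,178.48
Annual holding cost  = (Q/2)·H = (3,034/2) × 9.2 = £13,956.40
Total = £9,178.48 + £13,956.40 = £23,134.88

£23,134.88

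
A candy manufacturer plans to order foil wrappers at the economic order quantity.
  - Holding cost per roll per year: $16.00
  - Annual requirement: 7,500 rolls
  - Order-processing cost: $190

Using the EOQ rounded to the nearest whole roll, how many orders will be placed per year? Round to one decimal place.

17.8 orders per year

2DS/H = 2·7,500·190/16 = 178,125.00
EOQ = √178,125.00 ≈ 422.05 → Q = 422
N = D/Q = 7,500/422 ≈ 17.773 orders/yr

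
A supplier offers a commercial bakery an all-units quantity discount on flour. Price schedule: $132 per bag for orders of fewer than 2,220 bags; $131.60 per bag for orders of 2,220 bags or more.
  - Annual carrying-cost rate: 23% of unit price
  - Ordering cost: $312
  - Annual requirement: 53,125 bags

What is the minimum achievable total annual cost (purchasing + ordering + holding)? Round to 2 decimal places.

$7,032,313.70

H₁ = 23%×$132 = $30.3600;  H₂ = 23%×$131.60 = $30.2680
EOQ₁ = √(2×53,125×312/30.3600) = 1,044.94  (< 2,220, feasible at tier 1)
EOQ₂ = √(2×53,125×312/30.2680) = 1,046.53  (< 2,220 → use Q = 2,220 at tier-2 price)
TC(tier 1 (EOQ₁), Q≈1,044.9) = $7,044,224.34
TC(tier 2, Q≈2,220.0) = $7,032,313.70
Minimum at tier 2: $7,032,313.70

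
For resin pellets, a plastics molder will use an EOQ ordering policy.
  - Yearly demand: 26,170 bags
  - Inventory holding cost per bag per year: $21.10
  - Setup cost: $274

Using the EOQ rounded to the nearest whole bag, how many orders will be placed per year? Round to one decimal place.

31.8 orders per year

EOQ = √(2DS/H) = √(2 × 26,170 × 274 / 21.1)
    = √(679,675.83) ≈ 824.42 → Q = 824
Orders per year = D/Q = 26,170 / 824 = 31.760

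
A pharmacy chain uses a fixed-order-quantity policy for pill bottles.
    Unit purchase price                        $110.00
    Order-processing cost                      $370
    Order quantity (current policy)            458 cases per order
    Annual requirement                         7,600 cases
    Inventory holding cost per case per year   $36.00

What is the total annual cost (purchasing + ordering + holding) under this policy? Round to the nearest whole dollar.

$850,384

Orders/yr = 7,600/458 = 16.594; ordering cost = 16.594 × $370 = $6,139.74
Average inventory = 458/2 = 229; holding cost = 229 × $36 = $8,244.00
Purchase cost = D·C = 7,600 × 110 = $836,000.00
Total = $6,139.74 + $8,244.00 + $836,000.00 = $850,383.74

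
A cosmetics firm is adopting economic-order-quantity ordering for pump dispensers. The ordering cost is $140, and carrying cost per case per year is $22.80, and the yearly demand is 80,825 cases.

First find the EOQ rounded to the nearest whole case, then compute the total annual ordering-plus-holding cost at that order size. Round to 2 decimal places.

$22,715.34

Optimal lot size Q* = (2 × 80,825 × $140 / $22.8)^½ ≈ 996.29 → Q = 996 cases
Orders/yr = 80,825/996 = 81.150; ordering cost = 81.150 × $140 = $11,360.94
Average inventory = 996/2 = 498; holding cost = 498 × $22.8 = $11,354.40
Total = $11,360.94 + $11,354.40 = $22,715.34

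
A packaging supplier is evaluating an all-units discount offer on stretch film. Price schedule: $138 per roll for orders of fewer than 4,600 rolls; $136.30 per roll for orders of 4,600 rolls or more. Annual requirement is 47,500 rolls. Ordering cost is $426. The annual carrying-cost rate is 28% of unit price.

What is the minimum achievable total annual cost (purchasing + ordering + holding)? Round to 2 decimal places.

$6,566,426.11

H₁ = 28%×$138 = $38.6400;  H₂ = 28%×$136.30 = $38.1640
EOQ₁ = √(2×47,500×426/38.6400) = 1,023.41  (< 4,600, feasible at tier 1)
EOQ₂ = √(2×47,500×426/38.1640) = 1,029.77  (< 4,600 → use Q = 4,600 at tier-2 price)
TC(tier 1 (EOQ₁), Q≈1,023.4) = $6,594,544.42
TC(tier 2, Q≈4,600.0) = $6,566,426.11
Minimum at tier 2: $6,566,426.11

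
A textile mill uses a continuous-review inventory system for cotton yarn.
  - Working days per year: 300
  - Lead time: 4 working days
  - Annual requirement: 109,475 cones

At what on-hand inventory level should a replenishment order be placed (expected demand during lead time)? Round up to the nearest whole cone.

Daily demand d = 109,475 / 300 = 364.917 cones/day
Demand during lead time = 364.917 × 4 = 1,459.67
Reorder point = 1,459.67 → round up

1,460 cones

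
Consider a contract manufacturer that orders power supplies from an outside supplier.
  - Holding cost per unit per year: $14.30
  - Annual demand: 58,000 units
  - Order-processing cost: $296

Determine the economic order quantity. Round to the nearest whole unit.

1,550 units

2DS/H = 2·58,000·296/14.3 = 2,401,118.88
EOQ = √2,401,118.88 ≈ 1,549.55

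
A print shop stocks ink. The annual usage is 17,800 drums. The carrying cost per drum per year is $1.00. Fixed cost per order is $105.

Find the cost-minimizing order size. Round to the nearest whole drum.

1,933 drums

EOQ = √(2DS/H) = √(2 × 17,800 × 105 / 1)
    = √(3,738,000.00) ≈ 1,933.39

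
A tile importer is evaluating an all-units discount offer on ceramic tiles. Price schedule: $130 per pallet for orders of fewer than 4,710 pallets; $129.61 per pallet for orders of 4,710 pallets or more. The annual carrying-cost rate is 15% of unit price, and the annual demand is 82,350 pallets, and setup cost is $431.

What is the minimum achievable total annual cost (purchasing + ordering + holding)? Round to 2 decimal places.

H₁ = 15%×$130 = $19.5000;  H₂ = 15%×$129.61 = $19.4415
EOQ₁ = √(2×82,350×431/19.5000) = 1,907.96  (< 4,710, feasible at tier 1)
EOQ₂ = √(2×82,350×431/19.4415) = 1,910.82  (< 4,710 → use Q = 4,710 at tier-2 price)
TC(tier 1 (EOQ₁), Q≈1,908.0) = $10,742,705.12
TC(tier 2, Q≈4,710.0) = $10,726,703.87
Minimum at tier 2: $10,726,703.87

$10,726,703.87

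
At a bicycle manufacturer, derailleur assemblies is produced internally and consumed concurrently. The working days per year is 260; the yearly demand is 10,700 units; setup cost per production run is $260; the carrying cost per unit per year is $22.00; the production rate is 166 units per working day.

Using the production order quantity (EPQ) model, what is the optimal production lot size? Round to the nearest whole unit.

580 units

Daily demand d = 10,700/260 = 41.154; p = 166; 1 − d/p = 0.75209
EPQ = √(2DS / (H(1 − d/p)))
    = √(2 × 10,700 × 260 / (22 × 0.75209)) ≈ 579.89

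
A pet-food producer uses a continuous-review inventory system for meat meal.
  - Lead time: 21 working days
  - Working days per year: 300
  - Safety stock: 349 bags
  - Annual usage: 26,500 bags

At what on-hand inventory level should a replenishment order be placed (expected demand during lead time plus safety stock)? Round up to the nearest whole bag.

2,204 bags

Daily demand d = 26,500 / 300 = 88.333 bags/day
Demand during lead time = 88.333 × 21 = 1,855.00
Reorder point = 1,855.00 + 349 = 2,204.00 → round up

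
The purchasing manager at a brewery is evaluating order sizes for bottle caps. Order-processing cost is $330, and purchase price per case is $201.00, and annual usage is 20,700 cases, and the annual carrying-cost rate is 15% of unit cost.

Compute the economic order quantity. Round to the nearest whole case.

Carrying cost H = $201 × 15% = $30.1500/case/yr
Optimal lot size Q* = (2 × 20,700 × $330 / $30.15)^½ ≈ 673.15

673 cases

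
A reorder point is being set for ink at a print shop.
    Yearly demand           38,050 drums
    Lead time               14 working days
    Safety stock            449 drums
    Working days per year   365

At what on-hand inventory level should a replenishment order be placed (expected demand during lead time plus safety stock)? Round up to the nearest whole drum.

Daily demand d = 38,050 / 365 = 104.247 drums/day
Demand during lead time = 104.247 × 14 = 1,459.45
Reorder point = 1,459.45 + 449 = 1,908.45 → round up

1,909 drums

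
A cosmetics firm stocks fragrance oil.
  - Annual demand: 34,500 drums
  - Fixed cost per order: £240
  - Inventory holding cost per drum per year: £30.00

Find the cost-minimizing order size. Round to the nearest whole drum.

2DS/H = 2·34,500·240/30 = 552,000.00
EOQ = √552,000.00 ≈ 742.97

743 drums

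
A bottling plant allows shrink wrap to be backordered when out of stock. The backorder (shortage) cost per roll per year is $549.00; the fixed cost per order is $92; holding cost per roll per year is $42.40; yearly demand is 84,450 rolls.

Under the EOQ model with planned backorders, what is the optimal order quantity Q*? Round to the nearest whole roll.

628 rolls

Q* = √(2DS/H) · √((H + b)/b)
   = √(2 × 84,450 × 92 / 42.4) · √((42.4 + 549) / 549)
   = 605.377 × 1.0379 ≈ 628.32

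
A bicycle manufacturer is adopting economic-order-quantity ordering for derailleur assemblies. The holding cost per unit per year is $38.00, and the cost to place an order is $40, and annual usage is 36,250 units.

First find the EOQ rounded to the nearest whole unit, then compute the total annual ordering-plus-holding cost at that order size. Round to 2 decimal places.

$10,497.62

Q* = √(2·D·S / H) = √(2·36,250·40 / 38) = √76,315.8 ≈ 276.25 → Q = 276 units
Annual ordering cost = (D/Q)·S = (36,250/276) × 40 = $5,253.62
Annual holding cost  = (Q/2)·H = (276/2) × 38 = $5,244.00
Total = $5,253.62 + $5,244.00 = $10,497.62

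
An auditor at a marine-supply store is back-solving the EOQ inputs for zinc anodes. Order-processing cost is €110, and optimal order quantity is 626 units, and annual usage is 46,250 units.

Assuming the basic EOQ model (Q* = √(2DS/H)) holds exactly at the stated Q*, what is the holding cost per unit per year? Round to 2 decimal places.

€25.96

EOQ relation: Q² = 2DS/H, so rearrange for the unknown.
H = 2DS / Q² = 2 × 46,250 × 110 / 626² = 25.9648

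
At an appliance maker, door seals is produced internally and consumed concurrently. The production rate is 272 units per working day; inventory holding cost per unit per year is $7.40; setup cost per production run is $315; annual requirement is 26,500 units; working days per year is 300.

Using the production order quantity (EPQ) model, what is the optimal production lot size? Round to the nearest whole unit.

Daily demand d = 26,500/300 = 88.333; p = 272; 1 − d/p = 0.67525
EPQ = √(2DS / (H(1 − d/p)))
    = √(2 × 26,500 × 315 / (7.4 × 0.67525)) ≈ 1,827.88

1,828 units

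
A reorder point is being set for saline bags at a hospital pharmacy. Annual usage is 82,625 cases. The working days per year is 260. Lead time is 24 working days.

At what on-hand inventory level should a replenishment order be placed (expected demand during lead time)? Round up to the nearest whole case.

Daily demand d = 82,625 / 260 = 317.788 cases/day
Demand during lead time = 317.788 × 24 = 7,626.92
Reorder point = 7,626.92 → round up

7,627 cases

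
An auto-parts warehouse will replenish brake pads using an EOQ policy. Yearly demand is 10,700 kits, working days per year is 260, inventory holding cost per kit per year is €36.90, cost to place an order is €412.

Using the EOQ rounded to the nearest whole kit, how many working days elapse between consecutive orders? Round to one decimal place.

EOQ = √(2DS/H) = √(2 × 10,700 × 412 / 36.9)
    = √(238,937.67) ≈ 488.81 → Q = 489 kits
Days between orders = 260 / (D/Q) = 260 / 21.881 ≈ 11.882

11.9 days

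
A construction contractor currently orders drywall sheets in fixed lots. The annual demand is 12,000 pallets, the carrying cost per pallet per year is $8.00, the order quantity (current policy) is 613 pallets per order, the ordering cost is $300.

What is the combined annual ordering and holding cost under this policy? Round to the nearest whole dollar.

$8,325

Ordering: D/Q × S = 12,000/613 × $300 = $5,872.76
Holding:  Q/2 × H = 613/2 × $8 = $2,452.00
Total = $5,872.76 + $2,452.00 = $8,324.76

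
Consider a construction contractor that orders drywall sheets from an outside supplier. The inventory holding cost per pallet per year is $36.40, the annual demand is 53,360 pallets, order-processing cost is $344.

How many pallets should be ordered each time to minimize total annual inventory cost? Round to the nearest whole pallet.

1,004 pallets

Optimal lot size Q* = (2 × 53,360 × $344 / $36.4)^½ ≈ 1,004.27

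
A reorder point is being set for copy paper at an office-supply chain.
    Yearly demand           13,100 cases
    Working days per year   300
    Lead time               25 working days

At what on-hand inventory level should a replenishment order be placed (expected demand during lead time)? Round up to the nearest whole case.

Daily demand d = 13,100 / 300 = 43.667 cases/day
Demand during lead time = 43.667 × 25 = 1,091.67
Reorder point = 1,091.67 → round up

1,092 cases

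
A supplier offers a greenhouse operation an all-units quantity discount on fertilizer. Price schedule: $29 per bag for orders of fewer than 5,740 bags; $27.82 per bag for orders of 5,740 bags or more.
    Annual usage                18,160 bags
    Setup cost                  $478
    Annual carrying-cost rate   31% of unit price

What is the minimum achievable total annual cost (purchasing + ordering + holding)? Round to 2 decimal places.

H₁ = 31%×$29 = $8.9900;  H₂ = 31%×$27.82 = $8.6242
EOQ₁ = √(2×18,160×478/8.9900) = 1,389.66  (< 5,740, feasible at tier 1)
EOQ₂ = √(2×18,160×478/8.6242) = 1,418.82  (< 5,740 → use Q = 5,740 at tier-2 price)
TC(tier 1 (EOQ₁), Q≈1,389.7) = $539,133.00
TC(tier 2, Q≈5,740.0) = $531,474.93
Minimum at tier 2: $531,474.93

$531,474.93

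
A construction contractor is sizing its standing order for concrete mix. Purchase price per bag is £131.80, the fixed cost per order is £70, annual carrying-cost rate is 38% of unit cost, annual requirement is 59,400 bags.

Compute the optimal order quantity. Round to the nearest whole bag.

407 bags

Carrying cost H = £131.8 × 38% = £50.0840/bag/yr
Q* = √(2·D·S / H) = √(2·59,400·70 / 50.084) = √166,041.1 ≈ 407.48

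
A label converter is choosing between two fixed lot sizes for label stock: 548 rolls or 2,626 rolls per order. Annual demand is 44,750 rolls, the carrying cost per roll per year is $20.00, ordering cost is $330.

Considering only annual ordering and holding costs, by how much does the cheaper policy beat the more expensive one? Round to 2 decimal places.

Annual cost at Q: ordering D·S/Q plus holding Q·H/2.
TC(548) = (44,750/548)×330 + (548/2)×20 = $32,427.99
TC(2,626) = (44,750/2,626)×330 + (2,626/2)×20 = $31,883.57
Lots of 2,626 are cheaper by $544.42.

$544.42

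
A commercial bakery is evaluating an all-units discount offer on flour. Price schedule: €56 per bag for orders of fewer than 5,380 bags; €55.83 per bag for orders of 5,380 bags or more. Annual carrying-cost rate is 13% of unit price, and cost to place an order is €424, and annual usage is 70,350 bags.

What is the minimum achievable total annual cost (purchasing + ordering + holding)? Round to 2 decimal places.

H₁ = 13%×€56 = €7.2800;  H₂ = 13%×€55.83 = €7.2579
EOQ₁ = √(2×70,350×424/7.2800) = 2,862.62  (< 5,380, feasible at tier 1)
EOQ₂ = √(2×70,350×424/7.2579) = 2,866.98  (< 5,380 → use Q = 5,380 at tier-2 price)
TC(tier 1 (EOQ₁), Q≈2,862.6) = €3,960,439.90
TC(tier 2, Q≈5,380.0) = €3,952,708.56
Minimum at tier 2: €3,952,708.56

€3,952,708.56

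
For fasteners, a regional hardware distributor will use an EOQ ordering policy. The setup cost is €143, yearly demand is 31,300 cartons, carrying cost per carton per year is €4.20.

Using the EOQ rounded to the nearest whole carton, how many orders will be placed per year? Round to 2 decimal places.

EOQ = √(2DS/H) = √(2 × 31,300 × 143 / 4.2)
    = √(2,131,380.95) ≈ 1,459.92 → Q = 1,460
N = D/Q = 31,300/1,460 ≈ 21.438 orders/yr

21.44 orders per year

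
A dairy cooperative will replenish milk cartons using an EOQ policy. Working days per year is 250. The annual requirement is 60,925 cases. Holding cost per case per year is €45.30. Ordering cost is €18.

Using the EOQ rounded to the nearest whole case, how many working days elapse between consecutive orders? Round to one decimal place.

0.9 days

Q* = √(2·D·S / H) = √(2·60,925·18 / 45.3) = √48,417.2 ≈ 220.04 → Q = 220 cases
Days between orders = 250 / (D/Q) = 250 / 276.932 ≈ 0.903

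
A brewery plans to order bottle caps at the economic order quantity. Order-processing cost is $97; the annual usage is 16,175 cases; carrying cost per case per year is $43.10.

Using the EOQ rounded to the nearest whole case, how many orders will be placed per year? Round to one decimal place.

Q* = √(2·D·S / H) = √(2·16,175·97 / 43.1) = √72,806.3 ≈ 269.83 → Q = 270
N = D/Q = 16,175/270 ≈ 59.907 orders/yr

59.9 orders per year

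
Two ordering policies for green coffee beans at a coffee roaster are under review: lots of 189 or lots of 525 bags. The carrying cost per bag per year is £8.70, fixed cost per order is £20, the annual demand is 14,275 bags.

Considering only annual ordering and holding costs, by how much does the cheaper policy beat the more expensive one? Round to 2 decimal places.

£494.83

TC(Q) = (D/Q)S + (Q/2)H
TC(189) = (14,275/189)×20 + (189/2)×8.7 = £2,332.73
TC(525) = (14,275/525)×20 + (525/2)×8.7 = £2,827.56
Cheaper: Q = 189.  Difference = £494.83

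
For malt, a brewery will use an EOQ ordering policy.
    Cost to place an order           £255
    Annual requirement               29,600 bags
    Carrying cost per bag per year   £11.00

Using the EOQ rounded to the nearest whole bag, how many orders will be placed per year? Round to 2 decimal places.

25.28 orders per year

Optimal lot size Q* = (2 × 29,600 × £255 / £11)^½ ≈ 1,171.48 → Q = 1,171
Orders per year = D/Q = 29,600 / 1,171 = 25.278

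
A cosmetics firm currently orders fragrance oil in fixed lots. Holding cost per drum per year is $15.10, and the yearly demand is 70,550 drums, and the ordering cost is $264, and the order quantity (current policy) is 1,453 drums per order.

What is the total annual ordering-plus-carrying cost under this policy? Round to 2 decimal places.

$23,788.59

Ordering: D/Q × S = 70,550/1,453 × $264 = $12,818.44
Holding:  Q/2 × H = 1,453/2 × $15.1 = $10,970.15
Total = $12,818.44 + $10,970.15 = $23,788.59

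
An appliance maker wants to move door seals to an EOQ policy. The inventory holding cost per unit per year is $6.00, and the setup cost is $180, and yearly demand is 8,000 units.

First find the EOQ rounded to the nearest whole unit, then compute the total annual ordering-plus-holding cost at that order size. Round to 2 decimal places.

$4,156.92

Q* = √(2·D·S / H) = √(2·8,000·180 / 6) = √480,000.0 ≈ 692.82 → Q = 693 units
Annual ordering cost = (D/Q)·S = (8,000/693) × 180 = $2,077.92
Annual holding cost  = (Q/2)·H = (693/2) × 6 = $2,079.00
Total = $2,077.92 + $2,079.00 = $4,156.92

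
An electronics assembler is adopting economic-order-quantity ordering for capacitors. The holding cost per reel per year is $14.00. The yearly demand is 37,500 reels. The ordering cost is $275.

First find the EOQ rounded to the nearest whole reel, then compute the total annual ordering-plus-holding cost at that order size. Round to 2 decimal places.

Optimal lot size Q* = (2 × 37,500 × $275 / $14)^½ ≈ 1,213.76 → Q = 1,214 reels
Ordering: D/Q × S = 37,500/1,214 × $275 = $8,494.65
Holding:  Q/2 × H = 1,214/2 × $14 = $8,498.00
Total = $8,494.65 + $8,498.00 = $16,992.65

$16,992.65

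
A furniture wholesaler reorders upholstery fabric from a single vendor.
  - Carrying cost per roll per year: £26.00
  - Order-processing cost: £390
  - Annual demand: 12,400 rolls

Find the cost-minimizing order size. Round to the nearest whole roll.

610 rolls

EOQ = √(2DS/H) = √(2 × 12,400 × 390 / 26)
    = √(372,000.00) ≈ 609.92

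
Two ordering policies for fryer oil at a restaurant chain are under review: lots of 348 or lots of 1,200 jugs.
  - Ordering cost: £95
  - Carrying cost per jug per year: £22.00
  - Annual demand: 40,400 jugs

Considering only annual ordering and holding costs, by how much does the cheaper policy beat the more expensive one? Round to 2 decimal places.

£1,541.60

For each Q, cost = (D/Q)·S + (Q/2)·H.
TC(348) = (40,400/348)×95 + (348/2)×22 = £14,856.74
TC(1,200) = (40,400/1,200)×95 + (1,200/2)×22 = £16,398.33
Lots of 348 are cheaper by £1,541.60.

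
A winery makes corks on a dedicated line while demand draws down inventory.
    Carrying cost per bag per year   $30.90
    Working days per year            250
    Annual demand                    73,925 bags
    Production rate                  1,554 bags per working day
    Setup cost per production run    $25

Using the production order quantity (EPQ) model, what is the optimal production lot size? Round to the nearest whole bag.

Daily demand d = 73,925/250 = 295.700; p = 1554; 1 − d/p = 0.80972
EPQ = √(2DS / (H(1 − d/p)))
    = √(2 × 73,925 × 25 / (30.9 × 0.80972)) ≈ 384.36

384 bags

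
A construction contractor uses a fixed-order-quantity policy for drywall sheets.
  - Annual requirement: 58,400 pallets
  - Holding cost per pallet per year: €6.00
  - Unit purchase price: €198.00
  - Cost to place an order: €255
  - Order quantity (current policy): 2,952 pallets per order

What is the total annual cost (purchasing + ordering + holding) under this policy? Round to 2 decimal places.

Ordering: D/Q × S = 58,400/2,952 × €255 = €5,044.72
Holding:  Q/2 × H = 2,952/2 × €6 = €8,856.00
Purchase cost = D·C = 58,400 × 198 = €11,563,200.00
Total = €5,044.72 + €8,856.00 + €11,563,200.00 = €11,577,100.72

€11,577,100.72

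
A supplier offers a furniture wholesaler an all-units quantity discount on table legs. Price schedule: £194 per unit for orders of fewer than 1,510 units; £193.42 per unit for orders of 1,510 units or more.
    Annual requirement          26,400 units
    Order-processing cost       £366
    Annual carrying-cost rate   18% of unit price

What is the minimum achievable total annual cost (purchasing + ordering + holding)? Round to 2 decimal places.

£5,138,972.72

H₁ = 18%×£194 = £34.9200;  H₂ = 18%×£193.42 = £34.8156
EOQ₁ = √(2×26,400×366/34.9200) = 743.91  (< 1,510, feasible at tier 1)
EOQ₂ = √(2×26,400×366/34.8156) = 745.02  (< 1,510 → use Q = 1,510 at tier-2 price)
TC(tier 1 (EOQ₁), Q≈743.9) = £5,147,577.34
TC(tier 2, Q≈1,510.0) = £5,138,972.72
Minimum at tier 2: £5,138,972.72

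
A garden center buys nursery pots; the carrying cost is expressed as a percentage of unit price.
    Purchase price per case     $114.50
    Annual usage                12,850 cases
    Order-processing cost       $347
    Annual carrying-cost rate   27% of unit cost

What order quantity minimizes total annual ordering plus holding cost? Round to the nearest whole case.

537 cases

Holding cost per case per year: H = 27% × $114.5 = $30.9150
2DS/H = 2·12,850·347/30.915 = 288,465.15
EOQ = √288,465.15 ≈ 537.09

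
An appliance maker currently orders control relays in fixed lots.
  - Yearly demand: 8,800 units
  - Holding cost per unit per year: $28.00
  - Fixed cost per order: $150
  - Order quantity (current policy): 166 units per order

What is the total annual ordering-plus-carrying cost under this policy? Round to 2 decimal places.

Ordering: D/Q × S = 8,800/166 × $150 = $7,951.81
Holding:  Q/2 × H = 166/2 × $28 = $2,324.00
Total = $7,951.81 + $2,324.00 = $10,275.81

$10,275.81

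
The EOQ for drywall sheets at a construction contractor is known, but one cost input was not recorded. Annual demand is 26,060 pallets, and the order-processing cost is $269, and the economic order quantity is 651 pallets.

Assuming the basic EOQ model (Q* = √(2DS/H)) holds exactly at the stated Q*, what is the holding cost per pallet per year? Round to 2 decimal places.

Since Q* = (2DS/H)^½, squaring gives Q*²·H = 2DS.
H = 2DS / Q² = 2 × 26,060 × 269 / 651² = 33.0822

$33.08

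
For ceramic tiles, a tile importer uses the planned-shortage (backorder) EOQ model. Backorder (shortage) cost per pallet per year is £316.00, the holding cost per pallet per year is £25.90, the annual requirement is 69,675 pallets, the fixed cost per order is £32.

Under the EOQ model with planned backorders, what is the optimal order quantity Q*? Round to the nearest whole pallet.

432 pallets

Q* = √(2DS/H) · √((H + b)/b)
   = √(2 × 69,675 × 32 / 25.9) · √((25.9 + 316) / 316)
   = 414.934 × 1.0402 ≈ 431.60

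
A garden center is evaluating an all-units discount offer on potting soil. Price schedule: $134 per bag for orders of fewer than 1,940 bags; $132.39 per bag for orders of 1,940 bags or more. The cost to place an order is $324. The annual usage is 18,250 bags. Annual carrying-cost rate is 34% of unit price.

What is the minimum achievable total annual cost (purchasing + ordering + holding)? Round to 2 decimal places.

H₁ = 34%×$134 = $45.5600;  H₂ = 34%×$132.39 = $45.0126
EOQ₁ = √(2×18,250×324/45.5600) = 509.48  (< 1,940, feasible at tier 1)
EOQ₂ = √(2×18,250×324/45.0126) = 512.57  (< 1,940 → use Q = 1,940 at tier-2 price)
TC(tier 1 (EOQ₁), Q≈509.5) = $2,468,711.91
TC(tier 2, Q≈1,940.0) = $2,462,827.66
Minimum at tier 2: $2,462,827.66

$2,462,827.66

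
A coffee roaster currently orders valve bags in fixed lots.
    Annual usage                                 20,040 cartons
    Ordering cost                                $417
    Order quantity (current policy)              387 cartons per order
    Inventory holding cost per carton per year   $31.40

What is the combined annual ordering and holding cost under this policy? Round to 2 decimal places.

Orders/yr = 20,040/387 = 51.783; ordering cost = 51.783 × $417 = $21,593.49
Average inventory = 387/2 = 193.5; holding cost = 193.5 × $31.4 = $6,075.90
Total = $21,593.49 + $6,075.90 = $27,669.39

$27,669.39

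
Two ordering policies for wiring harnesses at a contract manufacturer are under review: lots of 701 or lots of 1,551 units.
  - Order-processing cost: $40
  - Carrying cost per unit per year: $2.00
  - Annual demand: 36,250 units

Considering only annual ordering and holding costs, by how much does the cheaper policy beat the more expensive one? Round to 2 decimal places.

$283.59

TC(Q) = (D/Q)S + (Q/2)H
TC(701) = (36,250/701)×40 + (701/2)×2 = $2,769.47
TC(1,551) = (36,250/1,551)×40 + (1,551/2)×2 = $2,485.88
|ΔTC| = |$2,769.47 − $2,485.88| = $283.59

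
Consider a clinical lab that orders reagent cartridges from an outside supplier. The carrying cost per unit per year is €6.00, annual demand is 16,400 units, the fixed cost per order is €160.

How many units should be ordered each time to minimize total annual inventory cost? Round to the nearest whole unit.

935 units

2DS/H = 2·16,400·160/6 = 874,666.67
EOQ = √874,666.67 ≈ 935.24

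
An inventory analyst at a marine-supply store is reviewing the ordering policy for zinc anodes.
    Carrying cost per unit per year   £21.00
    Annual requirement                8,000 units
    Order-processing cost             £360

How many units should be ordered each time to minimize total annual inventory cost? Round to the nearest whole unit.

524 units

Optimal lot size Q* = (2 × 8,000 × £360 / £21)^½ ≈ 523.72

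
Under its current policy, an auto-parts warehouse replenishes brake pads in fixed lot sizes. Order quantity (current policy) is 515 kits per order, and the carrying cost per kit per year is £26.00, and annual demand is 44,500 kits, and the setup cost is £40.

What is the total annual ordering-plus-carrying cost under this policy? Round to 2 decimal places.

£10,151.31

Annual ordering cost = (D/Q)·S = (44,500/515) × 40 = £3,456.31
Annual holding cost  = (Q/2)·H = (515/2) × 26 = £6,695.00
Total = £3,456.31 + £6,695.00 = £10,151.31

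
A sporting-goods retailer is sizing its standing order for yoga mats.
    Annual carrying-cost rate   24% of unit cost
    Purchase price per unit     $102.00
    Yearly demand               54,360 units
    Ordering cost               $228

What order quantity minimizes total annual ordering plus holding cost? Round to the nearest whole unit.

1,006 units

H = i·C = 0.24 × $102 = $24.4800 per unit-year
Optimal lot size Q* = (2 × 54,360 × $228 / $24.48)^½ ≈ 1,006.27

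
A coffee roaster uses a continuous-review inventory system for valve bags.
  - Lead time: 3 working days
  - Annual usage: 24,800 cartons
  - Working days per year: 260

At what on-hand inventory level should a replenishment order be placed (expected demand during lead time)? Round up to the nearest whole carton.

Daily demand d = 24,800 / 260 = 95.385 cartons/day
Demand during lead time = 95.385 × 3 = 286.15
Reorder point = 286.15 → round up

287 cartons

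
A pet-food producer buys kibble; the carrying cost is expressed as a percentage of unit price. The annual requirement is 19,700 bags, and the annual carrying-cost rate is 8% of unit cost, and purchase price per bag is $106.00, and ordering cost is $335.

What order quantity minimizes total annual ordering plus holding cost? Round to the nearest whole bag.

H = i·C = 0.08 × $106 = $8.4800 per bag-year
Optimal lot size Q* = (2 × 19,700 × $335 / $8.48)^½ ≈ 1,247.59

1,248 bags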